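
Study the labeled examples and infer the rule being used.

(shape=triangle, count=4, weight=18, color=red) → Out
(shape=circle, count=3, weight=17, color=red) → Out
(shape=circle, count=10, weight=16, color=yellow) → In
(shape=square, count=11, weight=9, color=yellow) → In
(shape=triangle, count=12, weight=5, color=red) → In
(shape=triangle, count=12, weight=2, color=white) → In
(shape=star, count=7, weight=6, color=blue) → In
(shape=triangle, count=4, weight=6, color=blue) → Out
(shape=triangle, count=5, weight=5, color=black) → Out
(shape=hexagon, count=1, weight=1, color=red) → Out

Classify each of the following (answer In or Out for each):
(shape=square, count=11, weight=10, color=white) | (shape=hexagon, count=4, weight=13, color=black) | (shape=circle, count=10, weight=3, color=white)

In, Out, In

'In' ⟺ count ≥ 7.
(shape=square, count=11, weight=10, color=white): In (count = 11). (shape=hexagon, count=4, weight=13, color=black): Out (count = 4). (shape=circle, count=10, weight=3, color=white): In (count = 10).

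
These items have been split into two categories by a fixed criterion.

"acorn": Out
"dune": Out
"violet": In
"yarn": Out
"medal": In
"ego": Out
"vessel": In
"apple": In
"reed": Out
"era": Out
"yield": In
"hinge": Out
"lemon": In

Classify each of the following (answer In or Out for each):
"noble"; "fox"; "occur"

In, Out, Out

The pattern is that an item is 'In' exactly when: contains 'l'.
"noble" — has 'l', hence In. "fox" — no 'l', hence Out. "occur" — no 'l', hence Out.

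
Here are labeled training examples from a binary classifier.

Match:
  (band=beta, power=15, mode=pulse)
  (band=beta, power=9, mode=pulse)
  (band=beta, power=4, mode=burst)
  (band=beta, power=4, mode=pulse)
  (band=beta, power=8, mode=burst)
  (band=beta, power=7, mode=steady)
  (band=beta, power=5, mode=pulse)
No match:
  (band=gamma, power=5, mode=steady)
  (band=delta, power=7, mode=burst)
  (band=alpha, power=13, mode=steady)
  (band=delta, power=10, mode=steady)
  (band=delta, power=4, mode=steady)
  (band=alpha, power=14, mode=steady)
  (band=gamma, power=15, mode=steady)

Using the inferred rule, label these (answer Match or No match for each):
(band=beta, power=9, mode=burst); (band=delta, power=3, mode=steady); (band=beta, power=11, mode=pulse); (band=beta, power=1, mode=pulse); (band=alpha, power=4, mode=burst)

The rule appears to be: band is beta.
(band=beta, power=9, mode=burst): Match (band is beta).
(band=delta, power=3, mode=steady): No match (band is delta).
(band=beta, power=11, mode=pulse): Match (band is beta).
(band=beta, power=1, mode=pulse): Match (band is beta).
(band=alpha, power=4, mode=burst): No match (band is alpha).

Match, No match, Match, Match, No match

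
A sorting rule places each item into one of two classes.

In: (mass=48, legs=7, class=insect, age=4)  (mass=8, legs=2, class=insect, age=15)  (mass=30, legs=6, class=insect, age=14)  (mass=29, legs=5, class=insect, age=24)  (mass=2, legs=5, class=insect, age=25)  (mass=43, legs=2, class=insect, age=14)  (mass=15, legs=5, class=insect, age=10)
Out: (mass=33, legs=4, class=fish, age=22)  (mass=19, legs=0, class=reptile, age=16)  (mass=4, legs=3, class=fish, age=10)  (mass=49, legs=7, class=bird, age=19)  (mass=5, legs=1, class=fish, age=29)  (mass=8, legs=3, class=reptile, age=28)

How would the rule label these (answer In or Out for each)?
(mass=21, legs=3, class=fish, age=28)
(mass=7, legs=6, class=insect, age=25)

Out, In

One predicate separates the groups cleanly: class is insect.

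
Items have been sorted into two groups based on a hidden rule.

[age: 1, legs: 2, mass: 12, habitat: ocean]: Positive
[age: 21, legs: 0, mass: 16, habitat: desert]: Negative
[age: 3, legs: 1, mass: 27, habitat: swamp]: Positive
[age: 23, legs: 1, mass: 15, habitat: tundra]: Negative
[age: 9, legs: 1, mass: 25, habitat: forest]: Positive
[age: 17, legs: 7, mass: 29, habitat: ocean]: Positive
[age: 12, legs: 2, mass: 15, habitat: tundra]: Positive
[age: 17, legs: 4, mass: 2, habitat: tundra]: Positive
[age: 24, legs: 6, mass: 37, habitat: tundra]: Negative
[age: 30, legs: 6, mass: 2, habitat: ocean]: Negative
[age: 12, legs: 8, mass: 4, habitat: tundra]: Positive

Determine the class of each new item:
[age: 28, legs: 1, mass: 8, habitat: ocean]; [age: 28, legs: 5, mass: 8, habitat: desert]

Negative, Negative

One predicate separates the groups cleanly: age ≤ 17.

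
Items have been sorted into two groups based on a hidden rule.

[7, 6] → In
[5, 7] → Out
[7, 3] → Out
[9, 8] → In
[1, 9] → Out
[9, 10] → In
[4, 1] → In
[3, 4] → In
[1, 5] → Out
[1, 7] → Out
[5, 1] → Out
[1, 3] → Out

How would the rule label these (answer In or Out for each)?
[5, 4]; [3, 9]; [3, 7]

In, Out, Out

Rule: sum is odd. This holds for each 'In' example and fails for each 'Out' one.
[5, 4]: 5+4 = 9, passes → In.
[3, 9]: 3+9 = 12, does not fit → Out.
[3, 7]: 3+7 = 10, does not fit → Out.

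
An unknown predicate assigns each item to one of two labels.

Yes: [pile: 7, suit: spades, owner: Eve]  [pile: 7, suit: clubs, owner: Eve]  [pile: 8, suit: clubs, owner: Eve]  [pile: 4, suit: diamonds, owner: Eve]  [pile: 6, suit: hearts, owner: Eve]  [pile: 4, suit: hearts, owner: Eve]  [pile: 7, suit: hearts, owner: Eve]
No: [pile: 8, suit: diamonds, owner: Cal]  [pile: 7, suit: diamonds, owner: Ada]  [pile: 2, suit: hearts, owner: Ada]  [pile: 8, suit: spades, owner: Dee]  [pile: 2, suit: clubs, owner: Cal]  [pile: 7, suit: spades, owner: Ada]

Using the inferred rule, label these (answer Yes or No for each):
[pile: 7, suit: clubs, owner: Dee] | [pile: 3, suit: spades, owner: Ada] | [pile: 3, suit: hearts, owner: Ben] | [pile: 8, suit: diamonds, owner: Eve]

The rule appears to be: owner is Eve.
[pile: 7, suit: clubs, owner: Dee]: owner is Dee — doesn't match, so No.
[pile: 3, suit: spades, owner: Ada]: owner is Ada — doesn't match, so No.
[pile: 3, suit: hearts, owner: Ben]: owner is Ben — doesn't match, so No.
[pile: 8, suit: diamonds, owner: Eve]: owner is Eve — fits, so Yes.

No, No, No, Yes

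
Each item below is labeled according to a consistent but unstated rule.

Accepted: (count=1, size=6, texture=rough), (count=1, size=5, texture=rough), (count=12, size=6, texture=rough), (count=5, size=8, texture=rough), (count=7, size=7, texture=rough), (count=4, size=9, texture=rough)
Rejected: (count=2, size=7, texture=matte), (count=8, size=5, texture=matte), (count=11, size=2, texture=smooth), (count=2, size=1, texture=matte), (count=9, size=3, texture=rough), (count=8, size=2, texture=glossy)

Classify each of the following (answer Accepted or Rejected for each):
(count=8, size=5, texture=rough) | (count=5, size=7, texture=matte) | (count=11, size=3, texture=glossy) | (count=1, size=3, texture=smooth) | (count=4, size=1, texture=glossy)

'Accepted' ⟺ texture is rough AND size ≥ 5.

Accepted, Rejected, Rejected, Rejected, Rejected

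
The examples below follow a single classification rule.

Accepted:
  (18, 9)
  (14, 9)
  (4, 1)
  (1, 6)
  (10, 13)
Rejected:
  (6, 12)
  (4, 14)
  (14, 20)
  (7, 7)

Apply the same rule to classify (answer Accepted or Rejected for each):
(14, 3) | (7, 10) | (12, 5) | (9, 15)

Accepted, Accepted, Accepted, Rejected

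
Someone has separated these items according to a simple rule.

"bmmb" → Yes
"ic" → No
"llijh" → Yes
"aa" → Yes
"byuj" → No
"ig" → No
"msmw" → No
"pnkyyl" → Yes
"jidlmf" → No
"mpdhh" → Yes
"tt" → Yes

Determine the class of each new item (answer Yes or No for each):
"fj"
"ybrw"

No, No

One predicate separates the groups cleanly: has a double letter.
No: "fj", since no doubled letter.
No: "ybrw", since no doubled letter.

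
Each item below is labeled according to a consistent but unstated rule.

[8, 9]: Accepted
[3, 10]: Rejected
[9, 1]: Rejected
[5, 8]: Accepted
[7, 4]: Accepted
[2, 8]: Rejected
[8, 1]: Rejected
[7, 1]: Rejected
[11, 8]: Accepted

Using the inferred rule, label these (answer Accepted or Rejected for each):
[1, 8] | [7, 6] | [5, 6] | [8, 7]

The classifier is using: min ≥ 4.
Rejected: [1, 8], since min 1. Accepted: [7, 6], since min 6. Accepted: [5, 6], since min 5. Accepted: [8, 7], since min 7.

Rejected, Accepted, Accepted, Accepted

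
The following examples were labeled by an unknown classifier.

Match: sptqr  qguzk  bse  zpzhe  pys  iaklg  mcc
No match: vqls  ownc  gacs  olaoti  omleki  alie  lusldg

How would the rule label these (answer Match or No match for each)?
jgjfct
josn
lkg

No match, No match, Match

Looking at the examples, the only property every 'Match' case has and every 'No match' case lacks is: odd length.
jgjfct: length 6, does not pass → No match.
josn: length 4, does not pass → No match.
lkg: length 3, checks out → Match.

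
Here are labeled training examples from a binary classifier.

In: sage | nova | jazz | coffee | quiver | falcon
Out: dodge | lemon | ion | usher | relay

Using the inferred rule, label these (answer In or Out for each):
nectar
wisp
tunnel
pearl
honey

In, In, In, Out, Out

Comparing the two groups points to one rule — even length.
nectar: length 6, fits → In.
wisp: length 4, fits → In.
tunnel: length 6, fits → In.
pearl: length 5, fails the rule → Out.
honey: length 5, fails the rule → Out.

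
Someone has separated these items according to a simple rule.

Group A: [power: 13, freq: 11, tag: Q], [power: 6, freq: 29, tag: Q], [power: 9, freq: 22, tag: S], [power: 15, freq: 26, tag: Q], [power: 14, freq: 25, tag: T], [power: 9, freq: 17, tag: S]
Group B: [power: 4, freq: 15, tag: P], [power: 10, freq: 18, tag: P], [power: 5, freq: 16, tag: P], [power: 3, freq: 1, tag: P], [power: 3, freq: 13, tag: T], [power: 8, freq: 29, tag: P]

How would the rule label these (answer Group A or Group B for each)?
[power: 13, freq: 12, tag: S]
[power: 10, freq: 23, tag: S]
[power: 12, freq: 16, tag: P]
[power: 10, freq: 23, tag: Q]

Group A, Group A, Group B, Group A

One predicate separates the groups cleanly: tag is not P AND power ≥ 4.
[power: 13, freq: 12, tag: S] — tag is S, power = 13, hence Group A.
[power: 10, freq: 23, tag: S] — tag is S, power = 10, hence Group A.
[power: 12, freq: 16, tag: P] — tag is P, power = 12, hence Group B.
[power: 10, freq: 23, tag: Q] — tag is Q, power = 10, hence Group A.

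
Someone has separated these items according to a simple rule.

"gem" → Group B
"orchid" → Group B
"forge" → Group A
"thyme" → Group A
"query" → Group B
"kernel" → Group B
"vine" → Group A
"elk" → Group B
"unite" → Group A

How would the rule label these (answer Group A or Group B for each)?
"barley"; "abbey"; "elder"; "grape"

A rule that fits every label: ends with 'e' — true of each 'Group A' example, false of each 'Group B' one.
"barley": ends with 'y' — fails the rule, so Group B. "abbey": ends with 'y' — fails the rule, so Group B. "elder": ends with 'r' — fails the rule, so Group B. "grape": ends with 'e' — meets the rule, so Group A.

Group B, Group B, Group B, Group A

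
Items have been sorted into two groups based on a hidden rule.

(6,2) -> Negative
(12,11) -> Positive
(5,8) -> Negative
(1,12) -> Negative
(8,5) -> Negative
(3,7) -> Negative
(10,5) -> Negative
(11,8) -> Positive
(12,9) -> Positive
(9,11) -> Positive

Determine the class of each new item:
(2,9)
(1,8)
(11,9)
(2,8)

Negative, Negative, Positive, Negative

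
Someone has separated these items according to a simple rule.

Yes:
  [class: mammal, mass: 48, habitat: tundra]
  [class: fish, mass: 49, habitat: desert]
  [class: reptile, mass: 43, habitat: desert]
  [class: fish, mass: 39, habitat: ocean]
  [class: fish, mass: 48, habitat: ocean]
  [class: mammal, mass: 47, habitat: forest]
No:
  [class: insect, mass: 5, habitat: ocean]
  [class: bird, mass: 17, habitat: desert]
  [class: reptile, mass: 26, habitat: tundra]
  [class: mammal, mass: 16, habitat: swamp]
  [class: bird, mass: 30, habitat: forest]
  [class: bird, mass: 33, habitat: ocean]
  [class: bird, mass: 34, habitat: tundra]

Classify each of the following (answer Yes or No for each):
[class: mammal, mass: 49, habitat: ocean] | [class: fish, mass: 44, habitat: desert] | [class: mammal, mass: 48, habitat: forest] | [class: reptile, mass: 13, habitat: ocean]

The rule appears to be: mass ≥ 39.
[class: mammal, mass: 49, habitat: ocean]: Yes (mass = 49).
[class: fish, mass: 44, habitat: desert]: Yes (mass = 44).
[class: mammal, mass: 48, habitat: forest]: Yes (mass = 48).
[class: reptile, mass: 13, habitat: ocean]: No (mass = 13).

Yes, Yes, Yes, No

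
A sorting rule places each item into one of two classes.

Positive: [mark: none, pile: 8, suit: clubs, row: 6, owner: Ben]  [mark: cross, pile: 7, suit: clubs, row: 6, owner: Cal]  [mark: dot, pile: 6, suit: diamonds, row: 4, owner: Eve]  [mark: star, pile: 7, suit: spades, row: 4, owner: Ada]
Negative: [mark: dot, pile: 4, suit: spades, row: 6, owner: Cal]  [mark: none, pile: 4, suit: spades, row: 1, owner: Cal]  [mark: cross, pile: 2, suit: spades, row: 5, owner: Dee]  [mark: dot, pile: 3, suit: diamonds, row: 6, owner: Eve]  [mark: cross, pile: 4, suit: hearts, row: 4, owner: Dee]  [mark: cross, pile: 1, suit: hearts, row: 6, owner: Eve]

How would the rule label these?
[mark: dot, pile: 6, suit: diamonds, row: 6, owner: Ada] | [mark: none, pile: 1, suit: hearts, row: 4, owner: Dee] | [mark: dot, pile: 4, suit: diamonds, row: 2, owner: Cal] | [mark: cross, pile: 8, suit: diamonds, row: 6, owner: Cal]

Positive, Negative, Negative, Positive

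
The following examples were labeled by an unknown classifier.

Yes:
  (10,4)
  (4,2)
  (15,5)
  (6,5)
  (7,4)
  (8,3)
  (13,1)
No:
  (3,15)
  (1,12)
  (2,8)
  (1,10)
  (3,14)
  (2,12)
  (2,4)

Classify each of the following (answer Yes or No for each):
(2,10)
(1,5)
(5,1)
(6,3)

No, No, Yes, Yes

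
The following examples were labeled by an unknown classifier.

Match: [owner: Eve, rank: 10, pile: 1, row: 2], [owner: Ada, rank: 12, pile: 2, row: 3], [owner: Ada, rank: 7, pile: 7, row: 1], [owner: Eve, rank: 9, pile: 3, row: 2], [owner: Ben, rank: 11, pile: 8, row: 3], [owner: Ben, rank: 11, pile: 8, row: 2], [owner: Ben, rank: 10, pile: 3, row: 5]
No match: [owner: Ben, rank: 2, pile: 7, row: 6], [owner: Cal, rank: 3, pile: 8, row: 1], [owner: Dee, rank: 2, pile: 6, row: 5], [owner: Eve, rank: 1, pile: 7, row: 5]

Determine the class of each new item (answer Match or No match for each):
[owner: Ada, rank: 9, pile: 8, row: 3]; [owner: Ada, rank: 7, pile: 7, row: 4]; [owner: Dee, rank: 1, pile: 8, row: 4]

Match, Match, No match

One predicate separates the groups cleanly: rank ≥ 7.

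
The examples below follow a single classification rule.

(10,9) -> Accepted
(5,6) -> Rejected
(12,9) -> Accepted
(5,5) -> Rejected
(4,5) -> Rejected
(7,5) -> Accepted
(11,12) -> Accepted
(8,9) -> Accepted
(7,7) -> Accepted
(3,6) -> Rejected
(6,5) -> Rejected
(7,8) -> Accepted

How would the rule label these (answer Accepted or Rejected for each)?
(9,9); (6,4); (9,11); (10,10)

Accepted, Rejected, Accepted, Accepted

One predicate separates the groups cleanly: sum ≥ 12.
Accepted: (9,9), since 9+9 = 18.
Rejected: (6,4), since 6+4 = 10.
Accepted: (9,11), since 9+11 = 20.
Accepted: (10,10), since 10+10 = 20.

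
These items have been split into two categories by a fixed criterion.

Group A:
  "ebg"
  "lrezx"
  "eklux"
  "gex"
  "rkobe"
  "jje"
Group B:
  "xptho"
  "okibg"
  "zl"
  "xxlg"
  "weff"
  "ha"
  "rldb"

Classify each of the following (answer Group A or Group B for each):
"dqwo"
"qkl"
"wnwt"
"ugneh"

One predicate separates the groups cleanly: odd length AND contains 'e'.

Group B, Group B, Group B, Group A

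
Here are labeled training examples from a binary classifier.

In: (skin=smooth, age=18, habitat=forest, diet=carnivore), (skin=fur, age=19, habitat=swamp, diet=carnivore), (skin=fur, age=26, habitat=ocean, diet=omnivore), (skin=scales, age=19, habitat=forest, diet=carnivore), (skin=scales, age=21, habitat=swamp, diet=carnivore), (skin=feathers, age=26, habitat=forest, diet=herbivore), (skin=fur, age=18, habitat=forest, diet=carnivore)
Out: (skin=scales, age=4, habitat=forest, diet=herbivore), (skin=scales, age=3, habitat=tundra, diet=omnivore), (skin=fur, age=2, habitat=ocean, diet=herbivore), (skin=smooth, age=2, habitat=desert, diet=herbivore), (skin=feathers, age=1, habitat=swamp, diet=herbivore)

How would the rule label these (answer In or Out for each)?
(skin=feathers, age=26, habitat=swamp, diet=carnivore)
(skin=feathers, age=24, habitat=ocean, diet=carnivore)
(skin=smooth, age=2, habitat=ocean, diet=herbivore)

In, In, Out

All 'In' examples share one property — age ≥ 18 — and every 'Out' example lacks it.
(skin=feathers, age=26, habitat=swamp, diet=carnivore): age = 26, passes → In.
(skin=feathers, age=24, habitat=ocean, diet=carnivore): age = 24, passes → In.
(skin=smooth, age=2, habitat=ocean, diet=herbivore): age = 2, doesn't match → Out.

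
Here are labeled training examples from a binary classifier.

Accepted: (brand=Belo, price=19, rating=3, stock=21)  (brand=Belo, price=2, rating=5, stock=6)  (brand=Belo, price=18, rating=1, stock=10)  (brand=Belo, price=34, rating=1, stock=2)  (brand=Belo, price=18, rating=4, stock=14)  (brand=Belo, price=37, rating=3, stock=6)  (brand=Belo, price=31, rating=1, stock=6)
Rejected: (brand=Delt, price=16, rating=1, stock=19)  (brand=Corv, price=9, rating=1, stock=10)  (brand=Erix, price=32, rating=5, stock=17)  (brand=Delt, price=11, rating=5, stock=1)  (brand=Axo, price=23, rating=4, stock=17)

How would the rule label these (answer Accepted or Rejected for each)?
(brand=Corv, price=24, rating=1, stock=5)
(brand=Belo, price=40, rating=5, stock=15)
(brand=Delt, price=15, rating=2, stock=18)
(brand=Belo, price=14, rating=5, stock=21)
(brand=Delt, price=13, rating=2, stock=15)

Rejected, Accepted, Rejected, Accepted, Rejected

The rule appears to be: brand is Belo.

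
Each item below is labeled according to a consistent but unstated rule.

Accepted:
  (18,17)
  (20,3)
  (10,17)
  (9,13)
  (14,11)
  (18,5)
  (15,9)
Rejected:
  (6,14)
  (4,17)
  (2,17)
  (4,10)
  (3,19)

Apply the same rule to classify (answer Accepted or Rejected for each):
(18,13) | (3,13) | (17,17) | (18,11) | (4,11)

Accepted, Rejected, Accepted, Accepted, Rejected

The pattern is that an item is 'Accepted' exactly when: first ≥ 9.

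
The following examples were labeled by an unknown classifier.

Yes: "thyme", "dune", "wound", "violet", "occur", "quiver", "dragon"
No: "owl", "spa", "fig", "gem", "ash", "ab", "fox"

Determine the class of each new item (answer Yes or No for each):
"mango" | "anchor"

Yes, Yes

The classifier is using: length ≥ 4.
"mango" — length 5, hence Yes. "anchor" — length 6, hence Yes.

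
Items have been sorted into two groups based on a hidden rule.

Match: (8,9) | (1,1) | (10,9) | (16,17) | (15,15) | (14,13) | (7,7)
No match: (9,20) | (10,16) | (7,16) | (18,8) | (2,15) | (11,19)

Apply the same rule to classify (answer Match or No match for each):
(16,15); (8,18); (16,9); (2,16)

A rule that fits every label: |first − second| ≤ 1 — true of each 'Match' example, false of each 'No match' one.
(16,15) — |16−15| = 1, hence Match.
(8,18) — |8−18| = 10, hence No match.
(16,9) — |16−9| = 7, hence No match.
(2,16) — |2−16| = 14, hence No match.

Match, No match, No match, No match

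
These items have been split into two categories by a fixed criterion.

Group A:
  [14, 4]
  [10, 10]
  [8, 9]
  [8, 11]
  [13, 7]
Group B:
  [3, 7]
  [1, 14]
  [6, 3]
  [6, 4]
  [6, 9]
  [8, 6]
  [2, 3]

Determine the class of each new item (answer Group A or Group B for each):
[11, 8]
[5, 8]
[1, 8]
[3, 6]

The distinguishing property — sum ≥ 17 — holds for all the 'Group A' cases and none of the 'Group B' cases.

Group A, Group B, Group B, Group B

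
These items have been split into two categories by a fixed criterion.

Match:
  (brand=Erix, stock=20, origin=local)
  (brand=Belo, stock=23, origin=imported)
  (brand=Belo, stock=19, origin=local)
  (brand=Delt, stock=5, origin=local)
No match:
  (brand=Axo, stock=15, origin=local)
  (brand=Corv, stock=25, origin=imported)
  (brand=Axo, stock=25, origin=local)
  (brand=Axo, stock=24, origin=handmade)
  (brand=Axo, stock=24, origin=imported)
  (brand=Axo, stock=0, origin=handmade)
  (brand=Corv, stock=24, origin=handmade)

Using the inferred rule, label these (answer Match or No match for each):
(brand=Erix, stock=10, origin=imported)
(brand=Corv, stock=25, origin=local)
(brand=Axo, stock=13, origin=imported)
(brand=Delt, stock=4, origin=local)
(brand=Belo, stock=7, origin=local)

The distinguishing property — brand is not Axo AND stock ≤ 23 — holds for all the 'Match' cases and none of the 'No match' cases.
(brand=Erix, stock=10, origin=imported) → brand is Erix, stock = 10 → Match.
(brand=Corv, stock=25, origin=local) → brand is Corv, stock = 25 → No match.
(brand=Axo, stock=13, origin=imported) → brand is Axo, stock = 13 → No match.
(brand=Delt, stock=4, origin=local) → brand is Delt, stock = 4 → Match.
(brand=Belo, stock=7, origin=local) → brand is Belo, stock = 7 → Match.

Match, No match, No match, Match, Match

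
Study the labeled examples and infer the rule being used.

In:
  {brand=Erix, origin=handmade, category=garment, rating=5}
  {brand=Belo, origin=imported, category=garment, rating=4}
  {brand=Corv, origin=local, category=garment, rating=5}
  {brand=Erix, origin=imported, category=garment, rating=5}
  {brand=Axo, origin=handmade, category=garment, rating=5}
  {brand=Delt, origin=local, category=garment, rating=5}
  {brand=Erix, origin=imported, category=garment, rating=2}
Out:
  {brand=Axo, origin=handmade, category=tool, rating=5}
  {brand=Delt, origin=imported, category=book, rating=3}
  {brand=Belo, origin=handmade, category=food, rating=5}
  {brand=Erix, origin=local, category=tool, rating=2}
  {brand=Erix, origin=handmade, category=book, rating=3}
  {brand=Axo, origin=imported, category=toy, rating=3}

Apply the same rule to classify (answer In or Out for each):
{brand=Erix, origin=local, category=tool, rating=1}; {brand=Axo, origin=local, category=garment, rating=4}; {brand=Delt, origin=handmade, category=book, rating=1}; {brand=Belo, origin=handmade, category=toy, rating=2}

Out, In, Out, Out

The common property of the 'In' items is: category is garment. No 'Out' item has it.
{brand=Erix, origin=local, category=tool, rating=1} → category is tool → Out.
{brand=Axo, origin=local, category=garment, rating=4} → category is garment → In.
{brand=Delt, origin=handmade, category=book, rating=1} → category is book → Out.
{brand=Belo, origin=handmade, category=toy, rating=2} → category is toy → Out.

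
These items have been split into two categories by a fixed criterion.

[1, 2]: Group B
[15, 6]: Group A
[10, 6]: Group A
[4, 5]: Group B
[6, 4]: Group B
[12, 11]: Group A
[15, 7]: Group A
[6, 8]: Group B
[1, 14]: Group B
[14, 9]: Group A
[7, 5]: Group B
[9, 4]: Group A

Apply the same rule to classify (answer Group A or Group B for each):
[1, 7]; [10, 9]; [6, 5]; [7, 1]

Every 'Group A' example satisfies: first ≥ 8. None of the 'Group B' examples do.
Group B: [1, 7], since first 1.
Group A: [10, 9], since first 10.
Group B: [6, 5], since first 6.
Group B: [7, 1], since first 7.

Group B, Group A, Group B, Group B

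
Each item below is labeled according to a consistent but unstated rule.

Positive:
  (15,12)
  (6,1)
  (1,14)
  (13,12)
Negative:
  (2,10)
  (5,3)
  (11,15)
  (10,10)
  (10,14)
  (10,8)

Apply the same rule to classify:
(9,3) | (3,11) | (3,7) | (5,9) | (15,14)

The pattern is that an item is 'Positive' exactly when: sum is odd.

Negative, Negative, Negative, Negative, Positive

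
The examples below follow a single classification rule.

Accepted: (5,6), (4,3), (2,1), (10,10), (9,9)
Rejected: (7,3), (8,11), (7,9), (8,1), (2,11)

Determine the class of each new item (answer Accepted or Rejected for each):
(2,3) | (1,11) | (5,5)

The simplest hypothesis consistent with all the labels is: |first − second| ≤ 1.

Accepted, Rejected, Accepted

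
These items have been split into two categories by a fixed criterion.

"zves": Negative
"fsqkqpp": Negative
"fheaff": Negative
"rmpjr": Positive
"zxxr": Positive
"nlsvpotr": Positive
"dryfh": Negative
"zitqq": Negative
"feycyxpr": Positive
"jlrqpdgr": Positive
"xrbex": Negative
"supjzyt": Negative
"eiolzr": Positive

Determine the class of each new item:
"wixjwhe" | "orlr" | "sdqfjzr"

Checking candidate rules against both groups, what survives is: ends with 'r'.
Negative: "wixjwhe", since ends with 'e'.
Positive: "orlr", since ends with 'r'.
Positive: "sdqfjzr", since ends with 'r'.

Negative, Positive, Positive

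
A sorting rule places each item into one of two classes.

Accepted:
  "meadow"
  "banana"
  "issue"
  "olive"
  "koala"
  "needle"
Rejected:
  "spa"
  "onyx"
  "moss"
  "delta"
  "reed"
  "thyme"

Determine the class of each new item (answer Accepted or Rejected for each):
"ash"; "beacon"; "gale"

One predicate separates the groups cleanly: has ≥ 3 vowels.
"ash" → 1 vowel → Rejected.
"beacon" → 3 vowels → Accepted.
"gale" → 2 vowels → Rejected.

Rejected, Accepted, Rejected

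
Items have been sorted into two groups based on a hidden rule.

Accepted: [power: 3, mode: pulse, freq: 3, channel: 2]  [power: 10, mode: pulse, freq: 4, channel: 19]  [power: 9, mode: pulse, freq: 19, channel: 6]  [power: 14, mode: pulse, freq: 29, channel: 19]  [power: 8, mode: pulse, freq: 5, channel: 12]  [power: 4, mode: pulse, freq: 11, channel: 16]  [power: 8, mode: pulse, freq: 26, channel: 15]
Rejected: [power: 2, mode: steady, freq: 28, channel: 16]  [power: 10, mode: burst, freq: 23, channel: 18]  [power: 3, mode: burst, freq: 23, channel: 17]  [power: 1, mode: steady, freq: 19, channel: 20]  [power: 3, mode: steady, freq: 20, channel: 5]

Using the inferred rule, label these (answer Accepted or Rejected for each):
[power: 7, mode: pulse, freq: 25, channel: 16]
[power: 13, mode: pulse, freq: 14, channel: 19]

Comparing the two groups points to one rule — mode is pulse.
[power: 7, mode: pulse, freq: 25, channel: 16] — mode is pulse, hence Accepted.
[power: 13, mode: pulse, freq: 14, channel: 19] — mode is pulse, hence Accepted.

Accepted, Accepted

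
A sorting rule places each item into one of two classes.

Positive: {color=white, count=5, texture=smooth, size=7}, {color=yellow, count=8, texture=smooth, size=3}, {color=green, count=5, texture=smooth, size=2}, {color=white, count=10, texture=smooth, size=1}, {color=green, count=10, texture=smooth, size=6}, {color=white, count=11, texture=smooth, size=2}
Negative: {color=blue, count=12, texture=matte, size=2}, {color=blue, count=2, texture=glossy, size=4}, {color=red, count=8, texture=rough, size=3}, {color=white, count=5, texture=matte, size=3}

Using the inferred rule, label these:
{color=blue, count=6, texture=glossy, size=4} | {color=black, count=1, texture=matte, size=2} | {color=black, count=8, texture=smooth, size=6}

'Positive' ⟺ texture is smooth.

Negative, Negative, Positive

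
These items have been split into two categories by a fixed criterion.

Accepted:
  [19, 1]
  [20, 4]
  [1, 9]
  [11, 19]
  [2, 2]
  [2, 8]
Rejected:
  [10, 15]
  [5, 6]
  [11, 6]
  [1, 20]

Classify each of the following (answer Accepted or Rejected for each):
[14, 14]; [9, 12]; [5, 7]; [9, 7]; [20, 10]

Checking candidate rules against both groups, what survives is: sum is even.
[14, 14]: 14+14 = 28, matches → Accepted.
[9, 12]: 9+12 = 21, does not fit → Rejected.
[5, 7]: 5+7 = 12, matches → Accepted.
[9, 7]: 9+7 = 16, matches → Accepted.
[20, 10]: 20+10 = 30, matches → Accepted.

Accepted, Rejected, Accepted, Accepted, Accepted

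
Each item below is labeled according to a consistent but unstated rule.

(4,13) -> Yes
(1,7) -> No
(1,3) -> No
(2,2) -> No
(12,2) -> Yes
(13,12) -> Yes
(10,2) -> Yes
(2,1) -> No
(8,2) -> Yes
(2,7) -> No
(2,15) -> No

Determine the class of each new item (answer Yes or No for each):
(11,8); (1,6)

Rule: first ≥ 3. This holds for each 'Yes' example and fails for each 'No' one.
(11,8): Yes (first 11). (1,6): No (first 1).

Yes, No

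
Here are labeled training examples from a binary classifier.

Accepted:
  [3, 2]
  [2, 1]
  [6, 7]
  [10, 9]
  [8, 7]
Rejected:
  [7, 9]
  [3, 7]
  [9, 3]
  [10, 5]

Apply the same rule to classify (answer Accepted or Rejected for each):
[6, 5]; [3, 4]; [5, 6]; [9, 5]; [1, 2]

The classifier is using: |first − second| ≤ 1.
[6, 5] → |6−5| = 1 → Accepted. [3, 4] → |3−4| = 1 → Accepted. [5, 6] → |5−6| = 1 → Accepted. [9, 5] → |9−5| = 4 → Rejected. [1, 2] → |1−2| = 1 → Accepted.

Accepted, Accepted, Accepted, Rejected, Accepted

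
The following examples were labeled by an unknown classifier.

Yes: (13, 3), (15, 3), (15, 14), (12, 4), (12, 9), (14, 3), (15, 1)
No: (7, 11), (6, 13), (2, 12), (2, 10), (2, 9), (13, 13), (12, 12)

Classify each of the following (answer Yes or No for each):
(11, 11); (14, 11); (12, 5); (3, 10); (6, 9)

Comparing the two groups points to one rule — first > second.
(11, 11) → 11 = 11 → No. (14, 11) → 14 > 11 → Yes. (12, 5) → 12 > 5 → Yes. (3, 10) → 3 < 10 → No. (6, 9) → 6 < 9 → No.

No, Yes, Yes, No, No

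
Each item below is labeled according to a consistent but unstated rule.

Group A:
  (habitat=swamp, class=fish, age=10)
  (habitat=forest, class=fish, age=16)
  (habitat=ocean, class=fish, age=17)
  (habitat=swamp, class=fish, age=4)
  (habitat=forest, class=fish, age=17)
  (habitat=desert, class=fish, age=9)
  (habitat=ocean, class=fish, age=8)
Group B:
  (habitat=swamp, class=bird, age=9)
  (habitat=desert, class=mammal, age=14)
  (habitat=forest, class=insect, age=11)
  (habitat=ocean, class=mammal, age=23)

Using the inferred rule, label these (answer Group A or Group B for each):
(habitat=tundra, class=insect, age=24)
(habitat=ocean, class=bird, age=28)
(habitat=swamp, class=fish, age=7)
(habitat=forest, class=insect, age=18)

Group B, Group B, Group A, Group B

A rule that fits every label: class is fish — true of each 'Group A' example, false of each 'Group B' one.
(habitat=tundra, class=insect, age=24) — class is insect, hence Group B.
(habitat=ocean, class=bird, age=28) — class is bird, hence Group B.
(habitat=swamp, class=fish, age=7) — class is fish, hence Group A.
(habitat=forest, class=insect, age=18) — class is insect, hence Group B.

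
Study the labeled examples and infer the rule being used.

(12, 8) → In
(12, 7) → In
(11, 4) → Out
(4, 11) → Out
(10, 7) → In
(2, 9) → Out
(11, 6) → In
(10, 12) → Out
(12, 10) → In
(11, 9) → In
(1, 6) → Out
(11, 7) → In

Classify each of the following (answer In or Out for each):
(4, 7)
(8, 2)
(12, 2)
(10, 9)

The simplest hypothesis consistent with all the labels is: first > second AND sum ≥ 17.
(4, 7) → 4 < 7, 4+7 = 11 → Out. (8, 2) → 8 > 2, 8+2 = 10 → Out. (12, 2) → 12 > 2, 12+2 = 14 → Out. (10, 9) → 10 > 9, 10+9 = 19 → In.

Out, Out, Out, In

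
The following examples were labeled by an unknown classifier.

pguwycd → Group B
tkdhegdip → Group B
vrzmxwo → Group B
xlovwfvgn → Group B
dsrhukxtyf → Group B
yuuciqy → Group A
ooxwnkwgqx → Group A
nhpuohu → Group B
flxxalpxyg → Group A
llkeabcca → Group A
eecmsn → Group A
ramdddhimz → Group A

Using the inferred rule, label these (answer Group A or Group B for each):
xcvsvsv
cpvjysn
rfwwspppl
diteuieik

Group B, Group B, Group A, Group B

A rule that fits every label: has a double letter — true of each 'Group A' example, false of each 'Group B' one.
Group B: xcvsvsv, since no doubled letter.
Group B: cpvjysn, since no doubled letter.
Group A: rfwwspppl, since 'ww' doubled.
Group B: diteuieik, since no doubled letter.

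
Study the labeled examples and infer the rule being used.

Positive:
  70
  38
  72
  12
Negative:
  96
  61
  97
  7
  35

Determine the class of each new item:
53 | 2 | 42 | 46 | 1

Negative, Positive, Positive, Positive, Negative

The rule appears to be: even AND at most 72.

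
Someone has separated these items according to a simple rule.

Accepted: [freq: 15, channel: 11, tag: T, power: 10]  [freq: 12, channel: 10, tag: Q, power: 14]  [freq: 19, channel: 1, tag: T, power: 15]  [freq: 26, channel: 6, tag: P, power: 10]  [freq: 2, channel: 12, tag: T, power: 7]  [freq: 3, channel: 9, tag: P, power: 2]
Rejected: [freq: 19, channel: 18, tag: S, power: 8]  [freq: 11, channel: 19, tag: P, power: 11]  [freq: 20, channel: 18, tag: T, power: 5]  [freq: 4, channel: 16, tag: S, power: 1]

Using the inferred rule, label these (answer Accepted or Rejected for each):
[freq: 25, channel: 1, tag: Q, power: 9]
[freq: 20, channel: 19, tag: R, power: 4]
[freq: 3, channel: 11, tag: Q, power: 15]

Rule: channel ≤ 12. This holds for each 'Accepted' example and fails for each 'Rejected' one.
[freq: 25, channel: 1, tag: Q, power: 9]: channel = 1, meets the rule → Accepted. [freq: 20, channel: 19, tag: R, power: 4]: channel = 19, doesn't qualify → Rejected. [freq: 3, channel: 11, tag: Q, power: 15]: channel = 11, meets the rule → Accepted.

Accepted, Rejected, Accepted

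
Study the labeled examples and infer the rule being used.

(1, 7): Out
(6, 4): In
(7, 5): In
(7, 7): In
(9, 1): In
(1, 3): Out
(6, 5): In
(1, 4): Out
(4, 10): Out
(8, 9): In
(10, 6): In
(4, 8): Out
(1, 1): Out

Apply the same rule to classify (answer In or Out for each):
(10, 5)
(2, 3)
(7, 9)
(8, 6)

The common property of the 'In' items is: first ≥ 5. No 'Out' item has it.
(10, 5): first 10 — fits, so In. (2, 3): first 2 — does not satisfy this, so Out. (7, 9): first 7 — fits, so In. (8, 6): first 8 — fits, so In.

In, Out, In, In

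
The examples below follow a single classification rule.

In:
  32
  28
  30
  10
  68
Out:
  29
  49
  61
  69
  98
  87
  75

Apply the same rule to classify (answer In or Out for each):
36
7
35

In, Out, Out

One predicate separates the groups cleanly: even AND at most 68.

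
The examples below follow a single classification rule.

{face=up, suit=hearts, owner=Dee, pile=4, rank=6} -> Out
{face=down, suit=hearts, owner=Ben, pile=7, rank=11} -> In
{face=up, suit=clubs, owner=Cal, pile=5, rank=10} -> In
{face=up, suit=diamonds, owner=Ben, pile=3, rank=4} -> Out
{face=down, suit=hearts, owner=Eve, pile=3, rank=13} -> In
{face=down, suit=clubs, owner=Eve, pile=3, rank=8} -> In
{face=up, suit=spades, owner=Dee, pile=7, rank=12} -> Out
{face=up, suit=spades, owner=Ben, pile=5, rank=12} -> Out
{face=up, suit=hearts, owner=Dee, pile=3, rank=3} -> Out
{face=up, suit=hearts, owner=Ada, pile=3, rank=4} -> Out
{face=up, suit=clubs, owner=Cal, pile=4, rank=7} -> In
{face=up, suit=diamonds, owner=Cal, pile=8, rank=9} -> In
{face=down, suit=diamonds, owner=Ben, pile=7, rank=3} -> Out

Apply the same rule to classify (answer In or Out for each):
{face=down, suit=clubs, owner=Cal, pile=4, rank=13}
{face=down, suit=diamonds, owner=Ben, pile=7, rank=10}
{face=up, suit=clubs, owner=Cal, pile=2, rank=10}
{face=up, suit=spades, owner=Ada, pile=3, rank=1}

The rule appears to be: rank ≥ 7 AND rank ≠ 12.
In: {face=down, suit=clubs, owner=Cal, pile=4, rank=13}, since rank = 13.
In: {face=down, suit=diamonds, owner=Ben, pile=7, rank=10}, since rank = 10.
In: {face=up, suit=clubs, owner=Cal, pile=2, rank=10}, since rank = 10.
Out: {face=up, suit=spades, owner=Ada, pile=3, rank=1}, since rank = 1.

In, In, In, Out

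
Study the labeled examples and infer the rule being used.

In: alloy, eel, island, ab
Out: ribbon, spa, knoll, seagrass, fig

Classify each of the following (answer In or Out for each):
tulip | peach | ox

'In' ⟺ starts with a vowel.
Out: tulip, since starts with 't'. Out: peach, since starts with 'p'. In: ox, since starts with 'o'.

Out, Out, In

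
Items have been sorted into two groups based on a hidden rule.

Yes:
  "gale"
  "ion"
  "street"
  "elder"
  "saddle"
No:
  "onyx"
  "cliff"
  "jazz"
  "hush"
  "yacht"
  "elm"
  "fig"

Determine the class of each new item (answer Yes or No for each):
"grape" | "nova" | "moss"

Yes, Yes, No

One predicate separates the groups cleanly: has ≥ 2 vowels.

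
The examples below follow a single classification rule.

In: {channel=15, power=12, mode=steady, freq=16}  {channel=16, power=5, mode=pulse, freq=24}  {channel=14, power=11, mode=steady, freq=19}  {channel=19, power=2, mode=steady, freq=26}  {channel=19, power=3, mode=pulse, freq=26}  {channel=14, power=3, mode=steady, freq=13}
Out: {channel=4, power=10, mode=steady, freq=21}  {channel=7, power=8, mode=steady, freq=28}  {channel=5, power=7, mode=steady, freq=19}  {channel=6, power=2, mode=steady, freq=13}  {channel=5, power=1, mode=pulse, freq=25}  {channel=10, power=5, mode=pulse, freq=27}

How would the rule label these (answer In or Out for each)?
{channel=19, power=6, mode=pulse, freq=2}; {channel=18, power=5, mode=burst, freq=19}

In, In

Every 'In' example satisfies: channel ≥ 14. None of the 'Out' examples do.
{channel=19, power=6, mode=pulse, freq=2}: channel = 19, qualifies → In.
{channel=18, power=5, mode=burst, freq=19}: channel = 18, qualifies → In.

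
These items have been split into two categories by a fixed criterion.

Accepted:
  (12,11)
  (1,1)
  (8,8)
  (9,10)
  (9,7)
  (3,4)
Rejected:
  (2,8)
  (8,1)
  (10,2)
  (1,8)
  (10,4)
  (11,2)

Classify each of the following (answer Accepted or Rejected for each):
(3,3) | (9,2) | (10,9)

Accepted, Rejected, Accepted

The distinguishing property — |first − second| ≤ 2 — holds for all the 'Accepted' cases and none of the 'Rejected' cases.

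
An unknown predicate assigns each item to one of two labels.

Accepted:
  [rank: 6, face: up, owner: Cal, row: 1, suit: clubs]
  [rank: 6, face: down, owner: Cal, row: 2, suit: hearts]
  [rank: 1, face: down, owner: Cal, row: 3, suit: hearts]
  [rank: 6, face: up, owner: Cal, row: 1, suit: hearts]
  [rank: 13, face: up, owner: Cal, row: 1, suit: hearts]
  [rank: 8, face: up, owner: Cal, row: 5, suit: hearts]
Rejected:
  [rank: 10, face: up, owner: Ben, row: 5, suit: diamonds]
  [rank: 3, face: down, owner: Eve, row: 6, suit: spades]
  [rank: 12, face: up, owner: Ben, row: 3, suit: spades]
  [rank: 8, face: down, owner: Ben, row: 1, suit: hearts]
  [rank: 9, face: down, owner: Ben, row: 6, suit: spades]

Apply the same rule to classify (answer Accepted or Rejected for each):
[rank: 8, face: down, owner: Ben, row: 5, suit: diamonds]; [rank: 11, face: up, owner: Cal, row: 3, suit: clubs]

The rule appears to be: owner is Cal.
[rank: 8, face: down, owner: Ben, row: 5, suit: diamonds] — owner is Ben, hence Rejected. [rank: 11, face: up, owner: Cal, row: 3, suit: clubs] — owner is Cal, hence Accepted.

Rejected, Accepted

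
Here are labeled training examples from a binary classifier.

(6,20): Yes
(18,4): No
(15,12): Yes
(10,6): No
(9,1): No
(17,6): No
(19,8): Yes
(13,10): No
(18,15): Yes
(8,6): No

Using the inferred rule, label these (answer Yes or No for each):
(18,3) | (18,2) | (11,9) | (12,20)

No, No, No, Yes

Every 'Yes' example satisfies: sum ≥ 26. None of the 'No' examples do.
(18,3): No (18+3 = 21). (18,2): No (18+2 = 20). (11,9): No (11+9 = 20). (12,20): Yes (12+20 = 32).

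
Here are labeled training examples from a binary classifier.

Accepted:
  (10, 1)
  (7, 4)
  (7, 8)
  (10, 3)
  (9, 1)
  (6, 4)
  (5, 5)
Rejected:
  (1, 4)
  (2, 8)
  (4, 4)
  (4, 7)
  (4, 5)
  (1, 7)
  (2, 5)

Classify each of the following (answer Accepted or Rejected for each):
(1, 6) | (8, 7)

'Accepted' ⟺ first ≥ 5.
(1, 6): Rejected (first 1).
(8, 7): Accepted (first 8).

Rejected, Accepted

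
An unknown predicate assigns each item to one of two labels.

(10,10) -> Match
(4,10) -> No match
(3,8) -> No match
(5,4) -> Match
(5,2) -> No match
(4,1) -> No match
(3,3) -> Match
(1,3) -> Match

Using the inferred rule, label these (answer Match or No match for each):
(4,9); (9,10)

Rule: |first − second| ≤ 2. This holds for each 'Match' example and fails for each 'No match' one.

No match, Match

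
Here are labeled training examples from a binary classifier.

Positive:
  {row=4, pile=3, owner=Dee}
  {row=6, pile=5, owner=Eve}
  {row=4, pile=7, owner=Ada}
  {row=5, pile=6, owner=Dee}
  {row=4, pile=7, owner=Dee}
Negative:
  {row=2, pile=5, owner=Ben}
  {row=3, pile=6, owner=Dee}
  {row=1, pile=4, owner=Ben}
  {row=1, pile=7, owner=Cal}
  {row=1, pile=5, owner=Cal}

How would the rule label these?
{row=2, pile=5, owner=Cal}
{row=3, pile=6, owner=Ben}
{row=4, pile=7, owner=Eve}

All 'Positive' examples share one property — row ≥ 4 — and every 'Negative' example lacks it.
{row=2, pile=5, owner=Cal} — row = 2, hence Negative. {row=3, pile=6, owner=Ben} — row = 3, hence Negative. {row=4, pile=7, owner=Eve} — row = 4, hence Positive.

Negative, Negative, Positive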